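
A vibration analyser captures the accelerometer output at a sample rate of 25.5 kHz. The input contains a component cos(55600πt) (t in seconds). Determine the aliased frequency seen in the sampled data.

ω = 55600π rad/s → f = ω/(2π) = 27800 Hz = 27.8 kHz.
27.8 kHz mod fs = 2.3 kHz.
2.3 kHz ≤ fs/2 = 12.75 kHz, appears at 2.3 kHz.

2.3 kHz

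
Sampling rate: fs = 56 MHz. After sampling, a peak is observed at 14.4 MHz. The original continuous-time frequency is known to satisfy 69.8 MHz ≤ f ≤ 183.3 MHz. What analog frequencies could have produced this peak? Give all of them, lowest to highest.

Frequencies that alias to 14.4 MHz are k·fs ± 14.4 MHz for integer k ≥ 0.
k=0: 14.4 MHz.
k=1: 41.6 MHz, 70.4 MHz.
k=2: 97.6 MHz, 126.4 MHz.
k=3: 153.6 MHz, 182.4 MHz.
k=4: 209.6 MHz, 238.4 MHz.
Within [69.8 MHz, 183.3 MHz]: 70.4 MHz, 97.6 MHz, 126.4 MHz, 153.6 MHz, 182.4 MHz.

70.4 MHz, 97.6 MHz, 126.4 MHz, 153.6 MHz, 182.4 MHz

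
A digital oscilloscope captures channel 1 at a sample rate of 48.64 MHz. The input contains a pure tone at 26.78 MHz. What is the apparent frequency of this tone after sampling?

26.78 MHz > fs/2 = 24.32 MHz, folds to fs − 26.78 MHz = 21.86 MHz.

21.86 MHz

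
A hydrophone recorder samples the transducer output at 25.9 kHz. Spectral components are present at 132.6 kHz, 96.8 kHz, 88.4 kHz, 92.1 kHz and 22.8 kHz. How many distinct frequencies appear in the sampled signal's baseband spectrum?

fs/2 = 12.95 kHz.
132.6 kHz mod fs = 3.1 kHz.
3.1 kHz ≤ fs/2 = 12.95 kHz, appears at 3.1 kHz.
96.8 kHz mod fs = 19.1 kHz.
19.1 kHz > fs/2 = 12.95 kHz, folds to fs − 19.1 kHz = 6.8 kHz.
88.4 kHz mod fs = 10.7 kHz.
10.7 kHz ≤ fs/2 = 12.95 kHz, appears at 10.7 kHz.
92.1 kHz mod fs = 14.4 kHz.
14.4 kHz > fs/2 = 12.95 kHz, folds to fs − 14.4 kHz = 11.5 kHz.
22.8 kHz > fs/2 = 12.95 kHz, folds to fs − 22.8 kHz = 3.1 kHz.
Distinct values: {3.1 kHz, 6.8 kHz, 10.7 kHz, 11.5 kHz} → 4.

4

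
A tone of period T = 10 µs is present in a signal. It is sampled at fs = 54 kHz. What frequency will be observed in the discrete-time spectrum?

T = 10 µs → f = 1/T = 100 kHz.
100 kHz mod fs = 46 kHz.
46 kHz > fs/2 = 27 kHz, folds to fs − 46 kHz = 8 kHz.

8 kHz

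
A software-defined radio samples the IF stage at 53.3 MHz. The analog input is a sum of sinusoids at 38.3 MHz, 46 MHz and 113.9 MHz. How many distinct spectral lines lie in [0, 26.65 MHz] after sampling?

fs/2 = 26.65 MHz.
38.3 MHz > fs/2 = 26.65 MHz, folds to fs − 38.3 MHz = 15 MHz.
46 MHz > fs/2 = 26.65 MHz, folds to fs − 46 MHz = 7.3 MHz.
113.9 MHz mod fs = 7.3 MHz.
7.3 MHz ≤ fs/2 = 26.65 MHz, appears at 7.3 MHz.
Distinct values: {7.3 MHz, 15 MHz} → 2.

2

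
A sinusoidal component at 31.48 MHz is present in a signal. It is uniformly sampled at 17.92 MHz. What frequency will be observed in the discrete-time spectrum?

4.36 MHz

31.48 MHz mod fs = 13.56 MHz.
13.56 MHz > fs/2 = 8.96 MHz, folds to fs − 13.56 MHz = 4.36 MHz.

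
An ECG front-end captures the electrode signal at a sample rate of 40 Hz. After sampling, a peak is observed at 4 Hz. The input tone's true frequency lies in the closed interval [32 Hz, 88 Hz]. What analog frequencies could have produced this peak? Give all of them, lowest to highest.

Frequencies that alias to 4 Hz are k·fs ± 4 Hz for integer k ≥ 0.
k=0: 4 Hz.
k=1: 36 Hz, 44 Hz.
k=2: 76 Hz, 84 Hz.
k=3: 116 Hz, 124 Hz.
Within [32 Hz, 88 Hz]: 36 Hz, 44 Hz, 76 Hz, 84 Hz.

36 Hz, 44 Hz, 76 Hz, 84 Hz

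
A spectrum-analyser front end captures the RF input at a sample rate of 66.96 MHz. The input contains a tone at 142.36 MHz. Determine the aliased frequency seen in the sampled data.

142.36 MHz mod fs = 8.44 MHz.
8.44 MHz ≤ fs/2 = 33.48 MHz, appears at 8.44 MHz.

8.44 MHz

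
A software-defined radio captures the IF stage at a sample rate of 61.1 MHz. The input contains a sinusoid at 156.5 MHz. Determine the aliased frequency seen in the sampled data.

156.5 MHz mod fs = 34.3 MHz.
34.3 MHz > fs/2 = 30.55 MHz, folds to fs − 34.3 MHz = 26.8 MHz.

26.8 MHz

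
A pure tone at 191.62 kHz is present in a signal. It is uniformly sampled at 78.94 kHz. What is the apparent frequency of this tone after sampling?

191.62 kHz mod fs = 33.74 kHz.
33.74 kHz ≤ fs/2 = 39.47 kHz, appears at 33.74 kHz.

33.74 kHz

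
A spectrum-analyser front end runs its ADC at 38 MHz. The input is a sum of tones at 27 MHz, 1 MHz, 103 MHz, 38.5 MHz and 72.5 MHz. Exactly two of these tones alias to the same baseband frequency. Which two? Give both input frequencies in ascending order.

fs/2 = 19 MHz.
27 MHz > fs/2 = 19 MHz, folds to fs − 27 MHz = 11 MHz.
1 MHz ≤ fs/2 = 19 MHz, passes unchanged.
103 MHz mod fs = 27 MHz.
27 MHz > fs/2 = 19 MHz, folds to fs − 27 MHz = 11 MHz.
38.5 MHz mod fs = 0.5 MHz.
0.5 MHz ≤ fs/2 = 19 MHz, appears at 0.5 MHz.
72.5 MHz mod fs = 34.5 MHz.
34.5 MHz > fs/2 = 19 MHz, folds to fs − 34.5 MHz = 3.5 MHz.
27 MHz and 103 MHz both map to 11 MHz.

27 MHz, 103 MHz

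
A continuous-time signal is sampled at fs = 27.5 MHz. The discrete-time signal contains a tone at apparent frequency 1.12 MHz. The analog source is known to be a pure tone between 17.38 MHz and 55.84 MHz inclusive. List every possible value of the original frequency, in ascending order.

Frequencies that alias to 1.12 MHz are k·fs ± 1.12 MHz for integer k ≥ 0.
k=0: 1.12 MHz.
k=1: 26.38 MHz, 28.62 MHz.
k=2: 53.88 MHz, 56.12 MHz.
k=3: 81.38 MHz, 83.62 MHz.
Within [17.38 MHz, 55.84 MHz]: 26.38 MHz, 28.62 MHz, 53.88 MHz.

26.38 MHz, 28.62 MHz, 53.88 MHz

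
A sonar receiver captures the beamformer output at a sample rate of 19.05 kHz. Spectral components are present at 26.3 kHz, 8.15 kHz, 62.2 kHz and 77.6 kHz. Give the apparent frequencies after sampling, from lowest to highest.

fs/2 = 9.525 kHz.
26.3 kHz mod fs = 7.25 kHz.
7.25 kHz ≤ fs/2 = 9.525 kHz, appears at 7.25 kHz.
8.15 kHz ≤ fs/2 = 9.525 kHz, passes unchanged.
62.2 kHz mod fs = 5.05 kHz.
5.05 kHz ≤ fs/2 = 9.525 kHz, appears at 5.05 kHz.
77.6 kHz mod fs = 1.4 kHz.
1.4 kHz ≤ fs/2 = 9.525 kHz, appears at 1.4 kHz.
Distinct values: {1.4 kHz, 5.05 kHz, 7.25 kHz, 8.15 kHz}.

1.4 kHz, 5.05 kHz, 7.25 kHz, 8.15 kHz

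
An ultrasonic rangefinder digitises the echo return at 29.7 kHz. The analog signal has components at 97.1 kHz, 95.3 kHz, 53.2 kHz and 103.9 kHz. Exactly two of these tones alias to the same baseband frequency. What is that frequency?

6.2 kHz

fs/2 = 14.85 kHz.
97.1 kHz mod fs = 8 kHz.
8 kHz ≤ fs/2 = 14.85 kHz, appears at 8 kHz.
95.3 kHz mod fs = 6.2 kHz.
6.2 kHz ≤ fs/2 = 14.85 kHz, appears at 6.2 kHz.
53.2 kHz mod fs = 23.5 kHz.
23.5 kHz > fs/2 = 14.85 kHz, folds to fs − 23.5 kHz = 6.2 kHz.
103.9 kHz mod fs = 14.8 kHz.
14.8 kHz ≤ fs/2 = 14.85 kHz, appears at 14.8 kHz.
53.2 kHz and 95.3 kHz both map to 6.2 kHz.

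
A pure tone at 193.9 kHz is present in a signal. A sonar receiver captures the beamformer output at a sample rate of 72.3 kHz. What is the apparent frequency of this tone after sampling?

193.9 kHz mod fs = 49.3 kHz.
49.3 kHz > fs/2 = 36.15 kHz, folds to fs − 49.3 kHz = 23 kHz.

23 kHz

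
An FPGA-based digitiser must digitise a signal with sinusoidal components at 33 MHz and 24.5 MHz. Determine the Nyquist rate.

66 MHz

Highest-frequency component: 33 MHz.
Nyquist rate = 2 × 33 MHz = 66 MHz.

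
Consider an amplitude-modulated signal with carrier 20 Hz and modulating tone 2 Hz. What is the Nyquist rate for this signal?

AM sidebands sit at fc ± fm = 18 Hz and 22 Hz.
Highest-frequency component: 22 Hz.
Nyquist rate = 2 × 22 Hz = 44 Hz.

44 Hz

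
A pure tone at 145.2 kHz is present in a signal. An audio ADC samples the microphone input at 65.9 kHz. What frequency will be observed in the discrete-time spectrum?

145.2 kHz mod fs = 13.4 kHz.
13.4 kHz ≤ fs/2 = 32.95 kHz, appears at 13.4 kHz.

13.4 kHz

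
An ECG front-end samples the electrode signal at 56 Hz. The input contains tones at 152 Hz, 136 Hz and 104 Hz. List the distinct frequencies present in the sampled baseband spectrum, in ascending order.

8 Hz, 16 Hz, 24 Hz

fs/2 = 28 Hz.
152 Hz mod fs = 40 Hz.
40 Hz > fs/2 = 28 Hz, folds to fs − 40 Hz = 16 Hz.
136 Hz mod fs = 24 Hz.
24 Hz ≤ fs/2 = 28 Hz, appears at 24 Hz.
104 Hz mod fs = 48 Hz.
48 Hz > fs/2 = 28 Hz, folds to fs − 48 Hz = 8 Hz.
Distinct values: {8 Hz, 16 Hz, 24 Hz}.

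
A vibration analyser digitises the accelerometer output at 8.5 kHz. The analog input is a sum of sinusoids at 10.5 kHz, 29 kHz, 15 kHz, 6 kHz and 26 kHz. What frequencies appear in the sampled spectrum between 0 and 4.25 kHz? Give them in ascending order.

0.5 kHz, 2 kHz, 2.5 kHz, 3.5 kHz

fs/2 = 4.25 kHz.
10.5 kHz mod fs = 2 kHz.
2 kHz ≤ fs/2 = 4.25 kHz, appears at 2 kHz.
29 kHz mod fs = 3.5 kHz.
3.5 kHz ≤ fs/2 = 4.25 kHz, appears at 3.5 kHz.
15 kHz mod fs = 6.5 kHz.
6.5 kHz > fs/2 = 4.25 kHz, folds to fs − 6.5 kHz = 2 kHz.
6 kHz > fs/2 = 4.25 kHz, folds to fs − 6 kHz = 2.5 kHz.
26 kHz mod fs = 0.5 kHz.
0.5 kHz ≤ fs/2 = 4.25 kHz, appears at 0.5 kHz.
Distinct values: {0.5 kHz, 2 kHz, 2.5 kHz, 3.5 kHz}.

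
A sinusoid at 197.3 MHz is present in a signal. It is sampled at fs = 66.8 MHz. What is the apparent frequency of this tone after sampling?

197.3 MHz mod fs = 63.7 MHz.
63.7 MHz > fs/2 = 33.4 MHz, folds to fs − 63.7 MHz = 3.1 MHz.

3.1 MHz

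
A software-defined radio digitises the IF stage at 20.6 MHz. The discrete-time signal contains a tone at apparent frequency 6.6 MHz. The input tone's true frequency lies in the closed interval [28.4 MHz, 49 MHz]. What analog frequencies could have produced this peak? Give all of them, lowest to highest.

34.6 MHz, 47.8 MHz

Frequencies that alias to 6.6 MHz are k·fs ± 6.6 MHz for integer k ≥ 0.
k=0: 6.6 MHz.
k=1: 14 MHz, 27.2 MHz.
k=2: 34.6 MHz, 47.8 MHz.
k=3: 55.2 MHz, 68.4 MHz.
Within [28.4 MHz, 49 MHz]: 34.6 MHz, 47.8 MHz.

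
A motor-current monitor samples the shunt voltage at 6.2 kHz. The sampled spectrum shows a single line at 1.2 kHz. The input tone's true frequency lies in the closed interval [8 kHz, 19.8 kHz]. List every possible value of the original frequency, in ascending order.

Frequencies that alias to 1.2 kHz are k·fs ± 1.2 kHz for integer k ≥ 0.
k=0: 1.2 kHz.
k=1: 5 kHz, 7.4 kHz.
k=2: 11.2 kHz, 13.6 kHz.
k=3: 17.4 kHz, 19.8 kHz.
k=4: 23.6 kHz, 26 kHz.
Within [8 kHz, 19.8 kHz]: 11.2 kHz, 13.6 kHz, 17.4 kHz, 19.8 kHz.

11.2 kHz, 13.6 kHz, 17.4 kHz, 19.8 kHz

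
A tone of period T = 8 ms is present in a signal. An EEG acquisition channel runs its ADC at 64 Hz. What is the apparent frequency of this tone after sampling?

T = 8 ms → f = 1/T = 125 Hz.
125 Hz mod fs = 61 Hz.
61 Hz > fs/2 = 32 Hz, folds to fs − 61 Hz = 3 Hz.

3 Hz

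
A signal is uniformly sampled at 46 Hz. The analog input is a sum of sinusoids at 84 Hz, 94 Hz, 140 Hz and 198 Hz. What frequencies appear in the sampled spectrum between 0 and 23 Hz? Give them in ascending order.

2 Hz, 8 Hz, 14 Hz

fs/2 = 23 Hz.
84 Hz mod fs = 38 Hz.
38 Hz > fs/2 = 23 Hz, folds to fs − 38 Hz = 8 Hz.
94 Hz mod fs = 2 Hz.
2 Hz ≤ fs/2 = 23 Hz, appears at 2 Hz.
140 Hz mod fs = 2 Hz.
2 Hz ≤ fs/2 = 23 Hz, appears at 2 Hz.
198 Hz mod fs = 14 Hz.
14 Hz ≤ fs/2 = 23 Hz, appears at 14 Hz.
Distinct values: {2 Hz, 8 Hz, 14 Hz}.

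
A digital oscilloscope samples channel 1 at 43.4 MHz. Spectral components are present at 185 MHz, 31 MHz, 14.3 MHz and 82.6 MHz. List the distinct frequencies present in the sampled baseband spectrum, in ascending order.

fs/2 = 21.7 MHz.
185 MHz mod fs = 11.4 MHz.
11.4 MHz ≤ fs/2 = 21.7 MHz, appears at 11.4 MHz.
31 MHz > fs/2 = 21.7 MHz, folds to fs − 31 MHz = 12.4 MHz.
14.3 MHz ≤ fs/2 = 21.7 MHz, passes unchanged.
82.6 MHz mod fs = 39.2 MHz.
39.2 MHz > fs/2 = 21.7 MHz, folds to fs − 39.2 MHz = 4.2 MHz.
Distinct values: {4.2 MHz, 11.4 MHz, 12.4 MHz, 14.3 MHz}.

4.2 MHz, 11.4 MHz, 12.4 MHz, 14.3 MHz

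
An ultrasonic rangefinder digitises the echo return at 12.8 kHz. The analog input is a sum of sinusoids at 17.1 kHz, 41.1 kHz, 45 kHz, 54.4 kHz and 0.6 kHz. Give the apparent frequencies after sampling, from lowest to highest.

fs/2 = 6.4 kHz.
17.1 kHz mod fs = 4.3 kHz.
4.3 kHz ≤ fs/2 = 6.4 kHz, appears at 4.3 kHz.
41.1 kHz mod fs = 2.7 kHz.
2.7 kHz ≤ fs/2 = 6.4 kHz, appears at 2.7 kHz.
45 kHz mod fs = 6.6 kHz.
6.6 kHz > fs/2 = 6.4 kHz, folds to fs − 6.6 kHz = 6.2 kHz.
54.4 kHz mod fs = 3.2 kHz.
3.2 kHz ≤ fs/2 = 6.4 kHz, appears at 3.2 kHz.
0.6 kHz ≤ fs/2 = 6.4 kHz, passes unchanged.
Distinct values: {0.6 kHz, 2.7 kHz, 3.2 kHz, 4.3 kHz, 6.2 kHz}.

0.6 kHz, 2.7 kHz, 3.2 kHz, 4.3 kHz, 6.2 kHz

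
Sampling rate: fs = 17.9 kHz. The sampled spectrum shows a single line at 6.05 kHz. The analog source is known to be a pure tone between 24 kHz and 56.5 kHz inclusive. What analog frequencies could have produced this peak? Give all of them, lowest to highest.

29.75 kHz, 41.85 kHz, 47.65 kHz

Frequencies that alias to 6.05 kHz are k·fs ± 6.05 kHz for integer k ≥ 0.
k=0: 6.05 kHz.
k=1: 11.85 kHz, 23.95 kHz.
k=2: 29.75 kHz, 41.85 kHz.
k=3: 47.65 kHz, 59.75 kHz.
k=4: 65.55 kHz, 77.65 kHz.
Within [24 kHz, 56.5 kHz]: 29.75 kHz, 41.85 kHz, 47.65 kHz.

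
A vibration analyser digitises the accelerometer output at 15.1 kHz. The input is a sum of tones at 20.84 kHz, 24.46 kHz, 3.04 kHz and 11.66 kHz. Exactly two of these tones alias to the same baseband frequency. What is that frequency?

fs/2 = 7.55 kHz.
20.84 kHz mod fs = 5.74 kHz.
5.74 kHz ≤ fs/2 = 7.55 kHz, appears at 5.74 kHz.
24.46 kHz mod fs = 9.36 kHz.
9.36 kHz > fs/2 = 7.55 kHz, folds to fs − 9.36 kHz = 5.74 kHz.
3.04 kHz ≤ fs/2 = 7.55 kHz, passes unchanged.
11.66 kHz > fs/2 = 7.55 kHz, folds to fs − 11.66 kHz = 3.44 kHz.
20.84 kHz and 24.46 kHz both map to 5.74 kHz.

5.74 kHz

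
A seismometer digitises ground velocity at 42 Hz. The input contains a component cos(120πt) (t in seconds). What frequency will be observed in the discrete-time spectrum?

18 Hz

ω = 120π rad/s → f = ω/(2π) = 60 Hz.
60 Hz mod fs = 18 Hz.
18 Hz ≤ fs/2 = 21 Hz, appears at 18 Hz.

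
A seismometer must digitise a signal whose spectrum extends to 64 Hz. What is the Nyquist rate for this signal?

128 Hz

Nyquist rate = 2 × 64 Hz = 128 Hz.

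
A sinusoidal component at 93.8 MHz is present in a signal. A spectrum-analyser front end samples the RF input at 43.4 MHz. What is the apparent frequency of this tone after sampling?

7 MHz

93.8 MHz mod fs = 7 MHz.
7 MHz ≤ fs/2 = 21.7 MHz, appears at 7 MHz.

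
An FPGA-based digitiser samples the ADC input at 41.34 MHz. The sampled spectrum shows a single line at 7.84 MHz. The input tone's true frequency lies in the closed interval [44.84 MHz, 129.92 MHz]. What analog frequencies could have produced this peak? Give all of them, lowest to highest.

Frequencies that alias to 7.84 MHz are k·fs ± 7.84 MHz for integer k ≥ 0.
k=0: 7.84 MHz.
k=1: 33.5 MHz, 49.18 MHz.
k=2: 74.84 MHz, 90.52 MHz.
k=3: 116.18 MHz, 131.86 MHz.
k=4: 157.52 MHz, 173.2 MHz.
Within [44.84 MHz, 129.92 MHz]: 49.18 MHz, 74.84 MHz, 90.52 MHz, 116.18 MHz.

49.18 MHz, 74.84 MHz, 90.52 MHz, 116.18 MHz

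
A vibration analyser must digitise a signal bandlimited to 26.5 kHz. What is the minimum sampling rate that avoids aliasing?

Nyquist rate = 2 × 26.5 kHz = 53 kHz.

53 kHz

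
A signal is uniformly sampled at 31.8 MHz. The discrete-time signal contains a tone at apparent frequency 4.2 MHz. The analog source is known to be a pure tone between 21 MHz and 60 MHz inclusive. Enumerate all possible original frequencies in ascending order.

27.6 MHz, 36 MHz, 59.4 MHz

Frequencies that alias to 4.2 MHz are k·fs ± 4.2 MHz for integer k ≥ 0.
k=0: 4.2 MHz.
k=1: 27.6 MHz, 36 MHz.
k=2: 59.4 MHz, 67.8 MHz.
k=3: 91.2 MHz, 99.6 MHz.
Within [21 MHz, 60 MHz]: 27.6 MHz, 36 MHz, 59.4 MHz.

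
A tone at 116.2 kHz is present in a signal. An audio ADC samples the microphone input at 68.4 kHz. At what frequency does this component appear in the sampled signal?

20.6 kHz

116.2 kHz mod fs = 47.8 kHz.
47.8 kHz > fs/2 = 34.2 kHz, folds to fs − 47.8 kHz = 20.6 kHz.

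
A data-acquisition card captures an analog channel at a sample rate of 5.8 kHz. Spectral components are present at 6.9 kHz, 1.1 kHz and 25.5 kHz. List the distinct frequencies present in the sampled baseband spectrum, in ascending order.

1.1 kHz, 2.3 kHz

fs/2 = 2.9 kHz.
6.9 kHz mod fs = 1.1 kHz.
1.1 kHz ≤ fs/2 = 2.9 kHz, appears at 1.1 kHz.
1.1 kHz ≤ fs/2 = 2.9 kHz, passes unchanged.
25.5 kHz mod fs = 2.3 kHz.
2.3 kHz ≤ fs/2 = 2.9 kHz, appears at 2.3 kHz.
Distinct values: {1.1 kHz, 2.3 kHz}.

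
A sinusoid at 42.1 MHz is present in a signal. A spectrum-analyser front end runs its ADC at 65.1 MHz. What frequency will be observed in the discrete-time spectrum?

42.1 MHz > fs/2 = 32.55 MHz, folds to fs − 42.1 MHz = 23 MHz.

23 MHz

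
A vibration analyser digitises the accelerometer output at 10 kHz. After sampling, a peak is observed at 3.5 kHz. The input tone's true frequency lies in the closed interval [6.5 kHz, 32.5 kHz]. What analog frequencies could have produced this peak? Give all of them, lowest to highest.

6.5 kHz, 13.5 kHz, 16.5 kHz, 23.5 kHz, 26.5 kHz

Frequencies that alias to 3.5 kHz are k·fs ± 3.5 kHz for integer k ≥ 0.
k=0: 3.5 kHz.
k=1: 6.5 kHz, 13.5 kHz.
k=2: 16.5 kHz, 23.5 kHz.
k=3: 26.5 kHz, 33.5 kHz.
k=4: 36.5 kHz, 43.5 kHz.
Within [6.5 kHz, 32.5 kHz]: 6.5 kHz, 13.5 kHz, 16.5 kHz, 23.5 kHz, 26.5 kHz.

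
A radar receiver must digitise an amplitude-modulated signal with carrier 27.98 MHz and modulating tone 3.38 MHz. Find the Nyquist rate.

62.72 MHz

AM sidebands sit at fc ± fm = 24.6 MHz and 31.36 MHz.
Highest-frequency component: 31.36 MHz.
Nyquist rate = 2 × 31.36 MHz = 62.72 MHz.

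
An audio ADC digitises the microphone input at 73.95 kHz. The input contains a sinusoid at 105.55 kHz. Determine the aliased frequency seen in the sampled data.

105.55 kHz mod fs = 31.6 kHz.
31.6 kHz ≤ fs/2 = 36.975 kHz, appears at 31.6 kHz.

31.6 kHz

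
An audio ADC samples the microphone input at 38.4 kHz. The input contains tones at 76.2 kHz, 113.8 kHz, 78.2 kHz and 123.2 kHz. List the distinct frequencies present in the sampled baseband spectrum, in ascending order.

0.6 kHz, 1.4 kHz, 8 kHz

fs/2 = 19.2 kHz.
76.2 kHz mod fs = 37.8 kHz.
37.8 kHz > fs/2 = 19.2 kHz, folds to fs − 37.8 kHz = 0.6 kHz.
113.8 kHz mod fs = 37 kHz.
37 kHz > fs/2 = 19.2 kHz, folds to fs − 37 kHz = 1.4 kHz.
78.2 kHz mod fs = 1.4 kHz.
1.4 kHz ≤ fs/2 = 19.2 kHz, appears at 1.4 kHz.
123.2 kHz mod fs = 8 kHz.
8 kHz ≤ fs/2 = 19.2 kHz, appears at 8 kHz.
Distinct values: {0.6 kHz, 1.4 kHz, 8 kHz}.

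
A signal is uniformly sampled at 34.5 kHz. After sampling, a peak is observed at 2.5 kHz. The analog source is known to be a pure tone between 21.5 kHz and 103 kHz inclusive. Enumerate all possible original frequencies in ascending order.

Frequencies that alias to 2.5 kHz are k·fs ± 2.5 kHz for integer k ≥ 0.
k=0: 2.5 kHz.
k=1: 32 kHz, 37 kHz.
k=2: 66.5 kHz, 71.5 kHz.
k=3: 101 kHz, 106 kHz.
k=4: 135.5 kHz, 140.5 kHz.
Within [21.5 kHz, 103 kHz]: 32 kHz, 37 kHz, 66.5 kHz, 71.5 kHz, 101 kHz.

32 kHz, 37 kHz, 66.5 kHz, 71.5 kHz, 101 kHz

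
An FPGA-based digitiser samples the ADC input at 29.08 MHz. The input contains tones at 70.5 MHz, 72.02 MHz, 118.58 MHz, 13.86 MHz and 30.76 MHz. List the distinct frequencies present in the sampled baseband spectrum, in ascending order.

fs/2 = 14.54 MHz.
70.5 MHz mod fs = 12.34 MHz.
12.34 MHz ≤ fs/2 = 14.54 MHz, appears at 12.34 MHz.
72.02 MHz mod fs = 13.86 MHz.
13.86 MHz ≤ fs/2 = 14.54 MHz, appears at 13.86 MHz.
118.58 MHz mod fs = 2.26 MHz.
2.26 MHz ≤ fs/2 = 14.54 MHz, appears at 2.26 MHz.
13.86 MHz ≤ fs/2 = 14.54 MHz, passes unchanged.
30.76 MHz mod fs = 1.68 MHz.
1.68 MHz ≤ fs/2 = 14.54 MHz, appears at 1.68 MHz.
Distinct values: {1.68 MHz, 2.26 MHz, 12.34 MHz, 13.86 MHz}.

1.68 MHz, 2.26 MHz, 12.34 MHz, 13.86 MHz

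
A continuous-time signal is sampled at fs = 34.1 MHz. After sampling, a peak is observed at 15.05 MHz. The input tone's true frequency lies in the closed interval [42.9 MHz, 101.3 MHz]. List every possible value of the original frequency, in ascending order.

Frequencies that alias to 15.05 MHz are k·fs ± 15.05 MHz for integer k ≥ 0.
k=0: 15.05 MHz.
k=1: 19.05 MHz, 49.15 MHz.
k=2: 53.15 MHz, 83.25 MHz.
k=3: 87.25 MHz, 117.35 MHz.
k=4: 121.35 MHz, 151.45 MHz.
Within [42.9 MHz, 101.3 MHz]: 49.15 MHz, 53.15 MHz, 83.25 MHz, 87.25 MHz.

49.15 MHz, 53.15 MHz, 83.25 MHz, 87.25 MHz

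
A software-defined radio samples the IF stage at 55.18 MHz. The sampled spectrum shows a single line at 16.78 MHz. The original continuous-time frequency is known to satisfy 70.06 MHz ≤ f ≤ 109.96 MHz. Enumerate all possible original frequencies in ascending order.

Frequencies that alias to 16.78 MHz are k·fs ± 16.78 MHz for integer k ≥ 0.
k=0: 16.78 MHz.
k=1: 38.4 MHz, 71.96 MHz.
k=2: 93.58 MHz, 127.14 MHz.
k=3: 148.76 MHz, 182.32 MHz.
Within [70.06 MHz, 109.96 MHz]: 71.96 MHz, 93.58 MHz.

71.96 MHz, 93.58 MHz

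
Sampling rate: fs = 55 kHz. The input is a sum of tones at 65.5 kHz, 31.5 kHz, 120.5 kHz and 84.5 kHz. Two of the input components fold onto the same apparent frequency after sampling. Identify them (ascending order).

fs/2 = 27.5 kHz.
65.5 kHz mod fs = 10.5 kHz.
10.5 kHz ≤ fs/2 = 27.5 kHz, appears at 10.5 kHz.
31.5 kHz > fs/2 = 27.5 kHz, folds to fs − 31.5 kHz = 23.5 kHz.
120.5 kHz mod fs = 10.5 kHz.
10.5 kHz ≤ fs/2 = 27.5 kHz, appears at 10.5 kHz.
84.5 kHz mod fs = 29.5 kHz.
29.5 kHz > fs/2 = 27.5 kHz, folds to fs − 29.5 kHz = 25.5 kHz.
65.5 kHz and 120.5 kHz both map to 10.5 kHz.

65.5 kHz, 120.5 kHz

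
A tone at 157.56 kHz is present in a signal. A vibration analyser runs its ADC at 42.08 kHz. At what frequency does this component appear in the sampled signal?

157.56 kHz mod fs = 31.32 kHz.
31.32 kHz > fs/2 = 21.04 kHz, folds to fs − 31.32 kHz = 10.76 kHz.

10.76 kHz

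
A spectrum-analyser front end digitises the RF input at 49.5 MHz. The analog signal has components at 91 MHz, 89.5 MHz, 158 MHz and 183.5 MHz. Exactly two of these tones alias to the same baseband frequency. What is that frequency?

9.5 MHz

fs/2 = 24.75 MHz.
91 MHz mod fs = 41.5 MHz.
41.5 MHz > fs/2 = 24.75 MHz, folds to fs − 41.5 MHz = 8 MHz.
89.5 MHz mod fs = 40 MHz.
40 MHz > fs/2 = 24.75 MHz, folds to fs − 40 MHz = 9.5 MHz.
158 MHz mod fs = 9.5 MHz.
9.5 MHz ≤ fs/2 = 24.75 MHz, appears at 9.5 MHz.
183.5 MHz mod fs = 35 MHz.
35 MHz > fs/2 = 24.75 MHz, folds to fs − 35 MHz = 14.5 MHz.
89.5 MHz and 158 MHz both map to 9.5 MHz.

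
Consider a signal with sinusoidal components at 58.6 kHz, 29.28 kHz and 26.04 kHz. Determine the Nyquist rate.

117.2 kHz

Highest-frequency component: 58.6 kHz.
Nyquist rate = 2 × 58.6 kHz = 117.2 kHz.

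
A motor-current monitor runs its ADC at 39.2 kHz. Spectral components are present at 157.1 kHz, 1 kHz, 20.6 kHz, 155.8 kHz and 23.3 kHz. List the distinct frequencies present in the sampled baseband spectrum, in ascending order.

fs/2 = 19.6 kHz.
157.1 kHz mod fs = 0.3 kHz.
0.3 kHz ≤ fs/2 = 19.6 kHz, appears at 0.3 kHz.
1 kHz ≤ fs/2 = 19.6 kHz, passes unchanged.
20.6 kHz > fs/2 = 19.6 kHz, folds to fs − 20.6 kHz = 18.6 kHz.
155.8 kHz mod fs = 38.2 kHz.
38.2 kHz > fs/2 = 19.6 kHz, folds to fs − 38.2 kHz = 1 kHz.
23.3 kHz > fs/2 = 19.6 kHz, folds to fs − 23.3 kHz = 15.9 kHz.
Distinct values: {0.3 kHz, 1 kHz, 15.9 kHz, 18.6 kHz}.

0.3 kHz, 1 kHz, 15.9 kHz, 18.6 kHz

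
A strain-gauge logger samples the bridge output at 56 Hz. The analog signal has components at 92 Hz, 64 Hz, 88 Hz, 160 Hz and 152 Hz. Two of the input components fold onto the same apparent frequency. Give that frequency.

fs/2 = 28 Hz.
92 Hz mod fs = 36 Hz.
36 Hz > fs/2 = 28 Hz, folds to fs − 36 Hz = 20 Hz.
64 Hz mod fs = 8 Hz.
8 Hz ≤ fs/2 = 28 Hz, appears at 8 Hz.
88 Hz mod fs = 32 Hz.
32 Hz > fs/2 = 28 Hz, folds to fs − 32 Hz = 24 Hz.
160 Hz mod fs = 48 Hz.
48 Hz > fs/2 = 28 Hz, folds to fs − 48 Hz = 8 Hz.
152 Hz mod fs = 40 Hz.
40 Hz > fs/2 = 28 Hz, folds to fs − 40 Hz = 16 Hz.
64 Hz and 160 Hz both map to 8 Hz.

8 Hz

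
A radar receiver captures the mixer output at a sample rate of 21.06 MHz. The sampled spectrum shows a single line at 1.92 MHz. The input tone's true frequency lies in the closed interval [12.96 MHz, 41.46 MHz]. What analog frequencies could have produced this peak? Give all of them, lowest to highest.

19.14 MHz, 22.98 MHz, 40.2 MHz

Frequencies that alias to 1.92 MHz are k·fs ± 1.92 MHz for integer k ≥ 0.
k=0: 1.92 MHz.
k=1: 19.14 MHz, 22.98 MHz.
k=2: 40.2 MHz, 44.04 MHz.
k=3: 61.26 MHz, 65.1 MHz.
Within [12.96 MHz, 41.46 MHz]: 19.14 MHz, 22.98 MHz, 40.2 MHz.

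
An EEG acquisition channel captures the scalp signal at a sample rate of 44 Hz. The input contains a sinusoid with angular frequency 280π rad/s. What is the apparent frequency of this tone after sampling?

8 Hz

ω = 280π rad/s → f = ω/(2π) = 140 Hz.
140 Hz mod fs = 8 Hz.
8 Hz ≤ fs/2 = 22 Hz, appears at 8 Hz.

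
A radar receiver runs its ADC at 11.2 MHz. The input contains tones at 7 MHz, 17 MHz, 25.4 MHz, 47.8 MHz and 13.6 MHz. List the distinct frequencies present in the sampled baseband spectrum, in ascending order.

fs/2 = 5.6 MHz.
7 MHz > fs/2 = 5.6 MHz, folds to fs − 7 MHz = 4.2 MHz.
17 MHz mod fs = 5.8 MHz.
5.8 MHz > fs/2 = 5.6 MHz, folds to fs − 5.8 MHz = 5.4 MHz.
25.4 MHz mod fs = 3 MHz.
3 MHz ≤ fs/2 = 5.6 MHz, appears at 3 MHz.
47.8 MHz mod fs = 3 MHz.
3 MHz ≤ fs/2 = 5.6 MHz, appears at 3 MHz.
13.6 MHz mod fs = 2.4 MHz.
2.4 MHz ≤ fs/2 = 5.6 MHz, appears at 2.4 MHz.
Distinct values: {2.4 MHz, 3 MHz, 4.2 MHz, 5.4 MHz}.

2.4 MHz, 3 MHz, 4.2 MHz, 5.4 MHz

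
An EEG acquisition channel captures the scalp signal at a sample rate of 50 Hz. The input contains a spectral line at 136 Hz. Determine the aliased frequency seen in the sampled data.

14 Hz

136 Hz mod fs = 36 Hz.
36 Hz > fs/2 = 25 Hz, folds to fs − 36 Hz = 14 Hz.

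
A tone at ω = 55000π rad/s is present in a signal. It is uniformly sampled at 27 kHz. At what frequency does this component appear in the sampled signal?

0.5 kHz

ω = 55000π rad/s → f = ω/(2π) = 27500 Hz = 27.5 kHz.
27.5 kHz mod fs = 0.5 kHz.
0.5 kHz ≤ fs/2 = 13.5 kHz, appears at 0.5 kHz.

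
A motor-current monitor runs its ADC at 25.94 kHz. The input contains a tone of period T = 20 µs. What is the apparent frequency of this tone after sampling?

1.88 kHz

T = 20 µs → f = 1/T = 50 kHz.
50 kHz mod fs = 24.06 kHz.
24.06 kHz > fs/2 = 12.97 kHz, folds to fs − 24.06 kHz = 1.88 kHz.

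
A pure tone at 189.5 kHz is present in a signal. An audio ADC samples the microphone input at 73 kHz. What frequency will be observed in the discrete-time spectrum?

29.5 kHz

189.5 kHz mod fs = 43.5 kHz.
43.5 kHz > fs/2 = 36.5 kHz, folds to fs − 43.5 kHz = 29.5 kHz.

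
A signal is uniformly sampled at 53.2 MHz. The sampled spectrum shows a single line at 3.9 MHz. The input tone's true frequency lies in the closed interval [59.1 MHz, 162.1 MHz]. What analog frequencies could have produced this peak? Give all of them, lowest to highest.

102.5 MHz, 110.3 MHz, 155.7 MHz

Frequencies that alias to 3.9 MHz are k·fs ± 3.9 MHz for integer k ≥ 0.
k=0: 3.9 MHz.
k=1: 49.3 MHz, 57.1 MHz.
k=2: 102.5 MHz, 110.3 MHz.
k=3: 155.7 MHz, 163.5 MHz.
k=4: 208.9 MHz, 216.7 MHz.
Within [59.1 MHz, 162.1 MHz]: 102.5 MHz, 110.3 MHz, 155.7 MHz.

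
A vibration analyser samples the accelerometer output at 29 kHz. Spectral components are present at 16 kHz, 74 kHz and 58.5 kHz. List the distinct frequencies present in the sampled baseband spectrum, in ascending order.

fs/2 = 14.5 kHz.
16 kHz > fs/2 = 14.5 kHz, folds to fs − 16 kHz = 13 kHz.
74 kHz mod fs = 16 kHz.
16 kHz > fs/2 = 14.5 kHz, folds to fs − 16 kHz = 13 kHz.
58.5 kHz mod fs = 0.5 kHz.
0.5 kHz ≤ fs/2 = 14.5 kHz, appears at 0.5 kHz.
Distinct values: {0.5 kHz, 13 kHz}.

0.5 kHz, 13 kHz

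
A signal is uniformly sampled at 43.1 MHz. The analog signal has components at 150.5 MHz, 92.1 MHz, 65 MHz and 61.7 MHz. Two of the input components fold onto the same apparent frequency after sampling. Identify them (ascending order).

fs/2 = 21.55 MHz.
150.5 MHz mod fs = 21.2 MHz.
21.2 MHz ≤ fs/2 = 21.55 MHz, appears at 21.2 MHz.
92.1 MHz mod fs = 5.9 MHz.
5.9 MHz ≤ fs/2 = 21.55 MHz, appears at 5.9 MHz.
65 MHz mod fs = 21.9 MHz.
21.9 MHz > fs/2 = 21.55 MHz, folds to fs − 21.9 MHz = 21.2 MHz.
61.7 MHz mod fs = 18.6 MHz.
18.6 MHz ≤ fs/2 = 21.55 MHz, appears at 18.6 MHz.
65 MHz and 150.5 MHz both map to 21.2 MHz.

65 MHz, 150.5 MHz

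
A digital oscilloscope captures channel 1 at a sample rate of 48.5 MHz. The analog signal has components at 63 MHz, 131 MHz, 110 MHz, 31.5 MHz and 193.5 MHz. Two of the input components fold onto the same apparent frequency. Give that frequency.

14.5 MHz

fs/2 = 24.25 MHz.
63 MHz mod fs = 14.5 MHz.
14.5 MHz ≤ fs/2 = 24.25 MHz, appears at 14.5 MHz.
131 MHz mod fs = 34 MHz.
34 MHz > fs/2 = 24.25 MHz, folds to fs − 34 MHz = 14.5 MHz.
110 MHz mod fs = 13 MHz.
13 MHz ≤ fs/2 = 24.25 MHz, appears at 13 MHz.
31.5 MHz > fs/2 = 24.25 MHz, folds to fs − 31.5 MHz = 17 MHz.
193.5 MHz mod fs = 48 MHz.
48 MHz > fs/2 = 24.25 MHz, folds to fs − 48 MHz = 0.5 MHz.
63 MHz and 131 MHz both map to 14.5 MHz.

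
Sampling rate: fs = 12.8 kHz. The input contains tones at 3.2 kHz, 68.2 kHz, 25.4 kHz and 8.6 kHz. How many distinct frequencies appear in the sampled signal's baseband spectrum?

3

fs/2 = 6.4 kHz.
3.2 kHz ≤ fs/2 = 6.4 kHz, passes unchanged.
68.2 kHz mod fs = 4.2 kHz.
4.2 kHz ≤ fs/2 = 6.4 kHz, appears at 4.2 kHz.
25.4 kHz mod fs = 12.6 kHz.
12.6 kHz > fs/2 = 6.4 kHz, folds to fs − 12.6 kHz = 0.2 kHz.
8.6 kHz > fs/2 = 6.4 kHz, folds to fs − 8.6 kHz = 4.2 kHz.
Distinct values: {0.2 kHz, 3.2 kHz, 4.2 kHz} → 3.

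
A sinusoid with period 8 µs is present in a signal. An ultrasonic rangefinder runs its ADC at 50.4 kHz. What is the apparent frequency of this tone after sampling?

T = 8 µs → f = 1/T = 125 kHz.
125 kHz mod fs = 24.2 kHz.
24.2 kHz ≤ fs/2 = 25.2 kHz, appears at 24.2 kHz.

24.2 kHz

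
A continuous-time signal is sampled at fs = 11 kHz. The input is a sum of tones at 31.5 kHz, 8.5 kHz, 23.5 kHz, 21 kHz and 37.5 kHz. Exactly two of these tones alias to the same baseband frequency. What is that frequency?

1.5 kHz

fs/2 = 5.5 kHz.
31.5 kHz mod fs = 9.5 kHz.
9.5 kHz > fs/2 = 5.5 kHz, folds to fs − 9.5 kHz = 1.5 kHz.
8.5 kHz > fs/2 = 5.5 kHz, folds to fs − 8.5 kHz = 2.5 kHz.
23.5 kHz mod fs = 1.5 kHz.
1.5 kHz ≤ fs/2 = 5.5 kHz, appears at 1.5 kHz.
21 kHz mod fs = 10 kHz.
10 kHz > fs/2 = 5.5 kHz, folds to fs − 10 kHz = 1 kHz.
37.5 kHz mod fs = 4.5 kHz.
4.5 kHz ≤ fs/2 = 5.5 kHz, appears at 4.5 kHz.
23.5 kHz and 31.5 kHz both map to 1.5 kHz.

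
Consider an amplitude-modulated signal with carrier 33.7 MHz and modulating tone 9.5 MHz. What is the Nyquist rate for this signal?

AM sidebands sit at fc ± fm = 24.2 MHz and 43.2 MHz.
Highest-frequency component: 43.2 MHz.
Nyquist rate = 2 × 43.2 MHz = 86.4 MHz.

86.4 MHz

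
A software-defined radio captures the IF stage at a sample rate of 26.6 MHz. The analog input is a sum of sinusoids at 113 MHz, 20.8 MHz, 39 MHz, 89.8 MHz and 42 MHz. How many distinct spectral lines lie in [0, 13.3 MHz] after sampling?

fs/2 = 13.3 MHz.
113 MHz mod fs = 6.6 MHz.
6.6 MHz ≤ fs/2 = 13.3 MHz, appears at 6.6 MHz.
20.8 MHz > fs/2 = 13.3 MHz, folds to fs − 20.8 MHz = 5.8 MHz.
39 MHz mod fs = 12.4 MHz.
12.4 MHz ≤ fs/2 = 13.3 MHz, appears at 12.4 MHz.
89.8 MHz mod fs = 10 MHz.
10 MHz ≤ fs/2 = 13.3 MHz, appears at 10 MHz.
42 MHz mod fs = 15.4 MHz.
15.4 MHz > fs/2 = 13.3 MHz, folds to fs − 15.4 MHz = 11.2 MHz.
Distinct values: {5.8 MHz, 6.6 MHz, 10 MHz, 11.2 MHz, 12.4 MHz} → 5.

5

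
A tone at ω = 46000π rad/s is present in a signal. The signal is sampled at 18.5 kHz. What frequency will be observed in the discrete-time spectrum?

4.5 kHz

ω = 46000π rad/s → f = ω/(2π) = 23000 Hz = 23 kHz.
23 kHz mod fs = 4.5 kHz.
4.5 kHz ≤ fs/2 = 9.25 kHz, appears at 4.5 kHz.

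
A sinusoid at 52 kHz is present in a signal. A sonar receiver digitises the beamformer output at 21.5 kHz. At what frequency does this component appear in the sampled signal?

9 kHz

52 kHz mod fs = 9 kHz.
9 kHz ≤ fs/2 = 10.75 kHz, appears at 9 kHz.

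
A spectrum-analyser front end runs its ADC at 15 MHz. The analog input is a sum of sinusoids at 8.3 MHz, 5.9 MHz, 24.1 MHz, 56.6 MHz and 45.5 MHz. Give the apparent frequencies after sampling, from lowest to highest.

0.5 MHz, 3.4 MHz, 5.9 MHz, 6.7 MHz

fs/2 = 7.5 MHz.
8.3 MHz > fs/2 = 7.5 MHz, folds to fs − 8.3 MHz = 6.7 MHz.
5.9 MHz ≤ fs/2 = 7.5 MHz, passes unchanged.
24.1 MHz mod fs = 9.1 MHz.
9.1 MHz > fs/2 = 7.5 MHz, folds to fs − 9.1 MHz = 5.9 MHz.
56.6 MHz mod fs = 11.6 MHz.
11.6 MHz > fs/2 = 7.5 MHz, folds to fs − 11.6 MHz = 3.4 MHz.
45.5 MHz mod fs = 0.5 MHz.
0.5 MHz ≤ fs/2 = 7.5 MHz, appears at 0.5 MHz.
Distinct values: {0.5 MHz, 3.4 MHz, 5.9 MHz, 6.7 MHz}.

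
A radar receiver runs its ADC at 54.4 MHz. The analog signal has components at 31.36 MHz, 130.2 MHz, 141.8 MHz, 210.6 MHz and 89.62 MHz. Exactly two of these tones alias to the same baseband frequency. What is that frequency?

21.4 MHz

fs/2 = 27.2 MHz.
31.36 MHz > fs/2 = 27.2 MHz, folds to fs − 31.36 MHz = 23.04 MHz.
130.2 MHz mod fs = 21.4 MHz.
21.4 MHz ≤ fs/2 = 27.2 MHz, appears at 21.4 MHz.
141.8 MHz mod fs = 33 MHz.
33 MHz > fs/2 = 27.2 MHz, folds to fs − 33 MHz = 21.4 MHz.
210.6 MHz mod fs = 47.4 MHz.
47.4 MHz > fs/2 = 27.2 MHz, folds to fs − 47.4 MHz = 7 MHz.
89.62 MHz mod fs = 35.22 MHz.
35.22 MHz > fs/2 = 27.2 MHz, folds to fs − 35.22 MHz = 19.18 MHz.
130.2 MHz and 141.8 MHz both map to 21.4 MHz.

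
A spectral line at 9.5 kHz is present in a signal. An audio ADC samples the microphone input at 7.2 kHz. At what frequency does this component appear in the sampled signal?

9.5 kHz mod fs = 2.3 kHz.
2.3 kHz ≤ fs/2 = 3.6 kHz, appears at 2.3 kHz.

2.3 kHz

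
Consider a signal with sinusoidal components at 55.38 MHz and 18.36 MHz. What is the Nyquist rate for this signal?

Highest-frequency component: 55.38 MHz.
Nyquist rate = 2 × 55.38 MHz = 110.76 MHz.

110.76 MHz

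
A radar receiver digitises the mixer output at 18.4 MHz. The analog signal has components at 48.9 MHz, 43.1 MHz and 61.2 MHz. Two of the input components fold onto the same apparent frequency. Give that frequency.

6.3 MHz

fs/2 = 9.2 MHz.
48.9 MHz mod fs = 12.1 MHz.
12.1 MHz > fs/2 = 9.2 MHz, folds to fs − 12.1 MHz = 6.3 MHz.
43.1 MHz mod fs = 6.3 MHz.
6.3 MHz ≤ fs/2 = 9.2 MHz, appears at 6.3 MHz.
61.2 MHz mod fs = 6 MHz.
6 MHz ≤ fs/2 = 9.2 MHz, appears at 6 MHz.
43.1 MHz and 48.9 MHz both map to 6.3 MHz.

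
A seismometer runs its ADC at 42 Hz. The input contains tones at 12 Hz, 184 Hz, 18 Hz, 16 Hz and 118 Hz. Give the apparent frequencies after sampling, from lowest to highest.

fs/2 = 21 Hz.
12 Hz ≤ fs/2 = 21 Hz, passes unchanged.
184 Hz mod fs = 16 Hz.
16 Hz ≤ fs/2 = 21 Hz, appears at 16 Hz.
18 Hz ≤ fs/2 = 21 Hz, passes unchanged.
16 Hz ≤ fs/2 = 21 Hz, passes unchanged.
118 Hz mod fs = 34 Hz.
34 Hz > fs/2 = 21 Hz, folds to fs − 34 Hz = 8 Hz.
Distinct values: {8 Hz, 12 Hz, 16 Hz, 18 Hz}.

8 Hz, 12 Hz, 16 Hz, 18 Hz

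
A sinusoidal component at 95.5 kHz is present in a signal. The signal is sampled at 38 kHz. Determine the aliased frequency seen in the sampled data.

95.5 kHz mod fs = 19.5 kHz.
19.5 kHz > fs/2 = 19 kHz, folds to fs − 19.5 kHz = 18.5 kHz.

18.5 kHz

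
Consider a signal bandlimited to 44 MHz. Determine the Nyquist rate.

Nyquist rate = 2 × 44 MHz = 88 MHz.

88 MHz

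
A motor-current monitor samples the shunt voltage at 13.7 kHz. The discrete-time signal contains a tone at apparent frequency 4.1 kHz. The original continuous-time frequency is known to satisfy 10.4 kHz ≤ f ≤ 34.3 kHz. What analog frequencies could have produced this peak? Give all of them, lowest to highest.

Frequencies that alias to 4.1 kHz are k·fs ± 4.1 kHz for integer k ≥ 0.
k=0: 4.1 kHz.
k=1: 9.6 kHz, 17.8 kHz.
k=2: 23.3 kHz, 31.5 kHz.
k=3: 37 kHz, 45.2 kHz.
Within [10.4 kHz, 34.3 kHz]: 17.8 kHz, 23.3 kHz, 31.5 kHz.

17.8 kHz, 23.3 kHz, 31.5 kHz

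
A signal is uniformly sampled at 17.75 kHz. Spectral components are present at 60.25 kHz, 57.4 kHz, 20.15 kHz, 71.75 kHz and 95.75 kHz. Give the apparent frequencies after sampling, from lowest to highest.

fs/2 = 8.875 kHz.
60.25 kHz mod fs = 7 kHz.
7 kHz ≤ fs/2 = 8.875 kHz, appears at 7 kHz.
57.4 kHz mod fs = 4.15 kHz.
4.15 kHz ≤ fs/2 = 8.875 kHz, appears at 4.15 kHz.
20.15 kHz mod fs = 2.4 kHz.
2.4 kHz ≤ fs/2 = 8.875 kHz, appears at 2.4 kHz.
71.75 kHz mod fs = 0.75 kHz.
0.75 kHz ≤ fs/2 = 8.875 kHz, appears at 0.75 kHz.
95.75 kHz mod fs = 7 kHz.
7 kHz ≤ fs/2 = 8.875 kHz, appears at 7 kHz.
Distinct values: {0.75 kHz, 2.4 kHz, 4.15 kHz, 7 kHz}.

0.75 kHz, 2.4 kHz, 4.15 kHz, 7 kHz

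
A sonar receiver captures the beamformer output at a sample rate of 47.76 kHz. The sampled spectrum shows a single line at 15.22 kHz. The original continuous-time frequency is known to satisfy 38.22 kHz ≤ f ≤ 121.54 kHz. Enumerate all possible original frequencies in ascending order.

62.98 kHz, 80.3 kHz, 110.74 kHz

Frequencies that alias to 15.22 kHz are k·fs ± 15.22 kHz for integer k ≥ 0.
k=0: 15.22 kHz.
k=1: 32.54 kHz, 62.98 kHz.
k=2: 80.3 kHz, 110.74 kHz.
k=3: 128.06 kHz, 158.5 kHz.
Within [38.22 kHz, 121.54 kHz]: 62.98 kHz, 80.3 kHz, 110.74 kHz.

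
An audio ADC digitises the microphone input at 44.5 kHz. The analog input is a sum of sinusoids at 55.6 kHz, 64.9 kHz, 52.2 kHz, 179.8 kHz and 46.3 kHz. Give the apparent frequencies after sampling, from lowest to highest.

1.8 kHz, 7.7 kHz, 11.1 kHz, 20.4 kHz

fs/2 = 22.25 kHz.
55.6 kHz mod fs = 11.1 kHz.
11.1 kHz ≤ fs/2 = 22.25 kHz, appears at 11.1 kHz.
64.9 kHz mod fs = 20.4 kHz.
20.4 kHz ≤ fs/2 = 22.25 kHz, appears at 20.4 kHz.
52.2 kHz mod fs = 7.7 kHz.
7.7 kHz ≤ fs/2 = 22.25 kHz, appears at 7.7 kHz.
179.8 kHz mod fs = 1.8 kHz.
1.8 kHz ≤ fs/2 = 22.25 kHz, appears at 1.8 kHz.
46.3 kHz mod fs = 1.8 kHz.
1.8 kHz ≤ fs/2 = 22.25 kHz, appears at 1.8 kHz.
Distinct values: {1.8 kHz, 7.7 kHz, 11.1 kHz, 20.4 kHz}.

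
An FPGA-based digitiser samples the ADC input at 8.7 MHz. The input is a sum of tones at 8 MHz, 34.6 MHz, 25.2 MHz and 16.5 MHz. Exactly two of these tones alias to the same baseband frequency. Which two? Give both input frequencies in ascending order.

fs/2 = 4.35 MHz.
8 MHz > fs/2 = 4.35 MHz, folds to fs − 8 MHz = 0.7 MHz.
34.6 MHz mod fs = 8.5 MHz.
8.5 MHz > fs/2 = 4.35 MHz, folds to fs − 8.5 MHz = 0.2 MHz.
25.2 MHz mod fs = 7.8 MHz.
7.8 MHz > fs/2 = 4.35 MHz, folds to fs − 7.8 MHz = 0.9 MHz.
16.5 MHz mod fs = 7.8 MHz.
7.8 MHz > fs/2 = 4.35 MHz, folds to fs − 7.8 MHz = 0.9 MHz.
16.5 MHz and 25.2 MHz both map to 0.9 MHz.

16.5 MHz, 25.2 MHz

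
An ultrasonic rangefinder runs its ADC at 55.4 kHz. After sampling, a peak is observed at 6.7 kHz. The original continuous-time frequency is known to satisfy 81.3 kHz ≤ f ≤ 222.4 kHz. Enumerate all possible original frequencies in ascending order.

Frequencies that alias to 6.7 kHz are k·fs ± 6.7 kHz for integer k ≥ 0.
k=0: 6.7 kHz.
k=1: 48.7 kHz, 62.1 kHz.
k=2: 104.1 kHz, 117.5 kHz.
k=3: 159.5 kHz, 172.9 kHz.
k=4: 214.9 kHz, 228.3 kHz.
k=5: 270.3 kHz, 283.7 kHz.
Within [81.3 kHz, 222.4 kHz]: 104.1 kHz, 117.5 kHz, 159.5 kHz, 172.9 kHz, 214.9 kHz.

104.1 kHz, 117.5 kHz, 159.5 kHz, 172.9 kHz, 214.9 kHz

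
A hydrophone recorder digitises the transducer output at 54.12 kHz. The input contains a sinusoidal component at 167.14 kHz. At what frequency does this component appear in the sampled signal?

167.14 kHz mod fs = 4.78 kHz.
4.78 kHz ≤ fs/2 = 27.06 kHz, appears at 4.78 kHz.

4.78 kHz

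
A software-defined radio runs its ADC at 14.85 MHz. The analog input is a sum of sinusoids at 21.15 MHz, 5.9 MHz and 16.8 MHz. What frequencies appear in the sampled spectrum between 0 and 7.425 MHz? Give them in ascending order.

1.95 MHz, 5.9 MHz, 6.3 MHz

fs/2 = 7.425 MHz.
21.15 MHz mod fs = 6.3 MHz.
6.3 MHz ≤ fs/2 = 7.425 MHz, appears at 6.3 MHz.
5.9 MHz ≤ fs/2 = 7.425 MHz, passes unchanged.
16.8 MHz mod fs = 1.95 MHz.
1.95 MHz ≤ fs/2 = 7.425 MHz, appears at 1.95 MHz.
Distinct values: {1.95 MHz, 5.9 MHz, 6.3 MHz}.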